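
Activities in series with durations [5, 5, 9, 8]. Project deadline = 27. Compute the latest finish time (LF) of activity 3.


LF(activity 3) = deadline - sum of successor durations
Successors: activities 4 through 4 with durations [8]
Sum of successor durations = 8
LF = 27 - 8 = 19

19


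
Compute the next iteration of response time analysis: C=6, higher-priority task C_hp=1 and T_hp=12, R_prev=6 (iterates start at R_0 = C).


R_next = C + ceil(R_prev / T_hp) * C_hp
ceil(6 / 12) = ceil(0.5) = 1
Interference = 1 * 1 = 1
R_next = 6 + 1 = 7

7


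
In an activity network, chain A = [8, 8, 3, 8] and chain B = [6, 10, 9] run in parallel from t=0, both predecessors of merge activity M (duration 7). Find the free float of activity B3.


ES(B3) = sum of predecessors on chain B = 16
EF(B3) = ES + duration = 16 + 9 = 25
Successor of B3 is M. ES(M) = max(sum(A), sum(B)) = max(27, 25) = 27
Free float = ES(successor) - EF(current) = 27 - 25 = 2

2


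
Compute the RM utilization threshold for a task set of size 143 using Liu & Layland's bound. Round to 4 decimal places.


Compute 2^(1/143) = 1.0048589497
Subtract 1: 1.0048589497 - 1 = 0.0048589497
Multiply by n: 143 * 0.0048589497 = 0.6948298071
Round to 4 dp: 0.6948

0.6948


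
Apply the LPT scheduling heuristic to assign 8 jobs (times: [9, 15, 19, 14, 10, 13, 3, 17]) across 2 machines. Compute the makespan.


Sort jobs in decreasing order (LPT): [19, 17, 15, 14, 13, 10, 9, 3]
Assign each job to the least loaded machine:
  Machine 1: jobs [19, 14, 10, 9], load = 52
  Machine 2: jobs [17, 15, 13, 3], load = 48
Makespan = max load = 52

52


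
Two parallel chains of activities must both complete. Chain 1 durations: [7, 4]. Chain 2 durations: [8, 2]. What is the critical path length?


Path A total = 7 + 4 = 11
Path B total = 8 + 2 = 10
Critical path = longest path = max(11, 10) = 11

11


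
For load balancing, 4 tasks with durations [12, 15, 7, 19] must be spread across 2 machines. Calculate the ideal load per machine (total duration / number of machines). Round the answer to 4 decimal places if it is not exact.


Total processing time = 12 + 15 + 7 + 19 = 53
Number of machines = 2
Ideal balanced load = 53 / 2 = 26.5

26.5


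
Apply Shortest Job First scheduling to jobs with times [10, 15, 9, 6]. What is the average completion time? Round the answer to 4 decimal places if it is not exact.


SJF order (ascending): [6, 9, 10, 15]
Completion times:
  Job 1: burst=6, C=6
  Job 2: burst=9, C=15
  Job 3: burst=10, C=25
  Job 4: burst=15, C=40
Average completion = 86/4 = 21.5

21.5


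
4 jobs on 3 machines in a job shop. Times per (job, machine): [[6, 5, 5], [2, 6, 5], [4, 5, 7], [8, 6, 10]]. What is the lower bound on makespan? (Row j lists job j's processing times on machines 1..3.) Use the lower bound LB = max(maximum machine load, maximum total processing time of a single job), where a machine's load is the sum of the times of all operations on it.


Machine loads:
  Machine 1: 6 + 2 + 4 + 8 = 20
  Machine 2: 5 + 6 + 5 + 6 = 22
  Machine 3: 5 + 5 + 7 + 10 = 27
Max machine load = 27
Job totals:
  Job 1: 16
  Job 2: 13
  Job 3: 16
  Job 4: 24
Max job total = 24
Lower bound = max(27, 24) = 27

27


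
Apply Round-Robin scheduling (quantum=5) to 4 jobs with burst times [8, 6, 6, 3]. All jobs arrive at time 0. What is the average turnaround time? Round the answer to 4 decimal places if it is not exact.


Time quantum = 5
Execution trace:
  J1 runs 5 units, time = 5
  J2 runs 5 units, time = 10
  J3 runs 5 units, time = 15
  J4 runs 3 units, time = 18
  J1 runs 3 units, time = 21
  J2 runs 1 units, time = 22
  J3 runs 1 units, time = 23
Finish times: [21, 22, 23, 18]
Average turnaround = 84/4 = 21.0

21.0


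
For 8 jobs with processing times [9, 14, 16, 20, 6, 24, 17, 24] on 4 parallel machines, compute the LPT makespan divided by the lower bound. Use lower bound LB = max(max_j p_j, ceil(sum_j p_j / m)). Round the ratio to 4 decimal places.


LPT order: [24, 24, 20, 17, 16, 14, 9, 6]
Machine loads after assignment: [33, 30, 34, 33]
LPT makespan = 34
Lower bound = max(max_job, ceil(total/4)) = max(24, 33) = 33
Ratio = 34 / 33 = 1.0303

1.0303


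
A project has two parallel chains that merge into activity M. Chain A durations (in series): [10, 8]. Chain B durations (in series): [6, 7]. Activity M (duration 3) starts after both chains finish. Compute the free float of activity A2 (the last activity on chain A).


ES(A2) = sum of predecessors on chain A = 10
EF(A2) = ES + duration = 10 + 8 = 18
Successor of A2 is M. ES(M) = max(sum(A), sum(B)) = max(18, 13) = 18
Free float = ES(successor) - EF(current) = 18 - 18 = 0

0


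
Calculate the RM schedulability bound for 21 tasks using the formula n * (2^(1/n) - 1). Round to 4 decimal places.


Compute 2^(1/21) = 1.0335577830
Subtract 1: 1.0335577830 - 1 = 0.0335577830
Multiply by n: 21 * 0.0335577830 = 0.7047134430
Round to 4 dp: 0.7047

0.7047


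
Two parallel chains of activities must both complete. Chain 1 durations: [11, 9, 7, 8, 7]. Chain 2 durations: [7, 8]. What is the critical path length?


Path A total = 11 + 9 + 7 + 8 + 7 = 42
Path B total = 7 + 8 = 15
Critical path = longest path = max(42, 15) = 42

42


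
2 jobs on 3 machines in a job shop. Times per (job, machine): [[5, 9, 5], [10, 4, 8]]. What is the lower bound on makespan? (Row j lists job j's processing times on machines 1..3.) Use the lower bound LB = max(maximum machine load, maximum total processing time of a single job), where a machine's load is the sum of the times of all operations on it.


Machine loads:
  Machine 1: 5 + 10 = 15
  Machine 2: 9 + 4 = 13
  Machine 3: 5 + 8 = 13
Max machine load = 15
Job totals:
  Job 1: 19
  Job 2: 22
Max job total = 22
Lower bound = max(15, 22) = 22

22


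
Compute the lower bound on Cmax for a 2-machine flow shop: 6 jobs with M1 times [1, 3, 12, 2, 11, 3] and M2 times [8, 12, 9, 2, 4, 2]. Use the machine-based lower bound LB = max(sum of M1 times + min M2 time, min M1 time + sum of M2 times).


LB1 = sum(M1 times) + min(M2 times) = 32 + 2 = 34
LB2 = min(M1 times) + sum(M2 times) = 1 + 37 = 38
Lower bound = max(LB1, LB2) = max(34, 38) = 38

38


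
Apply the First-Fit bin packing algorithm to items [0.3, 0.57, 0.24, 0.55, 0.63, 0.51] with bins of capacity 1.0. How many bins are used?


Place items sequentially using First-Fit:
  Item 0.3 -> new Bin 1
  Item 0.57 -> Bin 1 (now 0.87)
  Item 0.24 -> new Bin 2
  Item 0.55 -> Bin 2 (now 0.79)
  Item 0.63 -> new Bin 3
  Item 0.51 -> new Bin 4
Total bins used = 4

4


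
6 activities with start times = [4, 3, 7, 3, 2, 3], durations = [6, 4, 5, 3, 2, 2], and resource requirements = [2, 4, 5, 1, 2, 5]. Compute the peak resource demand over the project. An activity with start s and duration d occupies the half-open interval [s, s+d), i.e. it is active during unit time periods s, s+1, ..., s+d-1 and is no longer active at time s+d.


Each activity i is active on [start_i, start_i + duration_i).
Compute total resource usage per time slot:
  t=0: active resources = [], total = 0
  t=1: active resources = [], total = 0
  t=2: active resources = [2], total = 2
  t=3: active resources = [4, 1, 2, 5], total = 12
  t=4: active resources = [2, 4, 1, 5], total = 12
  t=5: active resources = [2, 4, 1], total = 7
  t=6: active resources = [2, 4], total = 6
  t=7: active resources = [2, 5], total = 7
  t=8: active resources = [2, 5], total = 7
  t=9: active resources = [2, 5], total = 7
  t=10: active resources = [5], total = 5
  t=11: active resources = [5], total = 5
Peak resource demand = 12

12


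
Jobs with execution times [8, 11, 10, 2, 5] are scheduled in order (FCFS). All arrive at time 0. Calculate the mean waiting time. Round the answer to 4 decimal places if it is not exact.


FCFS order (as given): [8, 11, 10, 2, 5]
Waiting times:
  Job 1: wait = 0
  Job 2: wait = 8
  Job 3: wait = 19
  Job 4: wait = 29
  Job 5: wait = 31
Sum of waiting times = 87
Average waiting time = 87/5 = 17.4

17.4


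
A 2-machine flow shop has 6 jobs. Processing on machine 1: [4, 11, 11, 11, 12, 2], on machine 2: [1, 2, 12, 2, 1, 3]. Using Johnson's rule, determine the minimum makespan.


Apply Johnson's rule:
  Group 1 (a <= b): [(6, 2, 3), (3, 11, 12)]
  Group 2 (a > b): [(2, 11, 2), (4, 11, 2), (1, 4, 1), (5, 12, 1)]
Optimal job order: [6, 3, 2, 4, 1, 5]
Schedule:
  Job 6: M1 done at 2, M2 done at 5
  Job 3: M1 done at 13, M2 done at 25
  Job 2: M1 done at 24, M2 done at 27
  Job 4: M1 done at 35, M2 done at 37
  Job 1: M1 done at 39, M2 done at 40
  Job 5: M1 done at 51, M2 done at 52
Makespan = 52

52


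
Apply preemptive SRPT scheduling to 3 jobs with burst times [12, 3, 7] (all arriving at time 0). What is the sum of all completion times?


Since all jobs arrive at t=0, SRPT equals SPT ordering.
SPT order: [3, 7, 12]
Completion times:
  Job 1: p=3, C=3
  Job 2: p=7, C=10
  Job 3: p=12, C=22
Total completion time = 3 + 10 + 22 = 35

35


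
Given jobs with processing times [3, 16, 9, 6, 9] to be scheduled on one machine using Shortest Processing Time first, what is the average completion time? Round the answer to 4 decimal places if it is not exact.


Sort jobs by processing time (SPT order): [3, 6, 9, 9, 16]
Compute completion times sequentially:
  Job 1: processing = 3, completes at 3
  Job 2: processing = 6, completes at 9
  Job 3: processing = 9, completes at 18
  Job 4: processing = 9, completes at 27
  Job 5: processing = 16, completes at 43
Sum of completion times = 100
Average completion time = 100/5 = 20.0

20.0


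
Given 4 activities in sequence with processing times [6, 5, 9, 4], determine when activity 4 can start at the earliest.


Activity 4 starts after activities 1 through 3 complete.
Predecessor durations: [6, 5, 9]
ES = 6 + 5 + 9 = 20

20


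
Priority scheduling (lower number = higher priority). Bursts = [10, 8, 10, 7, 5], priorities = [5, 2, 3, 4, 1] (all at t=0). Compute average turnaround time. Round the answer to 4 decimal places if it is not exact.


Sort by priority (ascending = highest first):
Order: [(1, 5), (2, 8), (3, 10), (4, 7), (5, 10)]
Completion times:
  Priority 1, burst=5, C=5
  Priority 2, burst=8, C=13
  Priority 3, burst=10, C=23
  Priority 4, burst=7, C=30
  Priority 5, burst=10, C=40
Average turnaround = 111/5 = 22.2

22.2


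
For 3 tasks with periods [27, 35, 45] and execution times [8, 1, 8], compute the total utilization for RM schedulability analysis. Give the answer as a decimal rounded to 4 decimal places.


Compute individual utilizations (exact fractions):
  Task 1: C/T = 8/27 (approx. 0.2963)
  Task 2: C/T = 1/35 (approx. 0.0286)
  Task 3: C/T = 8/45 (approx. 0.1778)
Total utilization U = 8/27 + 1/35 + 8/45 = 95/189
Rounded to 4 decimal places: U = 0.5026
RM (Liu & Layland) bound for 3 tasks = 0.779763; compare with U = 95/189 (approx. 0.502646)
U <= bound, so schedulable by RM sufficient condition.

0.5026


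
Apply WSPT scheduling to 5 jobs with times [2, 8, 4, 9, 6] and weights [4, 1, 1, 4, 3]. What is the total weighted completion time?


Compute p/w ratios and sort ascending (WSPT): [(2, 4), (6, 3), (9, 4), (4, 1), (8, 1)]
Compute weighted completion times:
  Job (p=2,w=4): C=2, w*C=4*2=8
  Job (p=6,w=3): C=8, w*C=3*8=24
  Job (p=9,w=4): C=17, w*C=4*17=68
  Job (p=4,w=1): C=21, w*C=1*21=21
  Job (p=8,w=1): C=29, w*C=1*29=29
Total weighted completion time = 150

150


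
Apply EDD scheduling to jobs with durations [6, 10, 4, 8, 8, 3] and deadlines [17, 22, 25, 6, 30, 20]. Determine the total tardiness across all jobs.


Sort by due date (EDD order): [(8, 6), (6, 17), (3, 20), (10, 22), (4, 25), (8, 30)]
Compute completion times and tardiness:
  Job 1: p=8, d=6, C=8, tardiness=max(0,8-6)=2
  Job 2: p=6, d=17, C=14, tardiness=max(0,14-17)=0
  Job 3: p=3, d=20, C=17, tardiness=max(0,17-20)=0
  Job 4: p=10, d=22, C=27, tardiness=max(0,27-22)=5
  Job 5: p=4, d=25, C=31, tardiness=max(0,31-25)=6
  Job 6: p=8, d=30, C=39, tardiness=max(0,39-30)=9
Total tardiness = 22

22


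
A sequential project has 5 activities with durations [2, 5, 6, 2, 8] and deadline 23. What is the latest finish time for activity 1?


LF(activity 1) = deadline - sum of successor durations
Successors: activities 2 through 5 with durations [5, 6, 2, 8]
Sum of successor durations = 21
LF = 23 - 21 = 2

2


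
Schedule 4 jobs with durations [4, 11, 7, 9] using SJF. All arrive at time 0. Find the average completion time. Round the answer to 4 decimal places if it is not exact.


SJF order (ascending): [4, 7, 9, 11]
Completion times:
  Job 1: burst=4, C=4
  Job 2: burst=7, C=11
  Job 3: burst=9, C=20
  Job 4: burst=11, C=31
Average completion = 66/4 = 16.5

16.5


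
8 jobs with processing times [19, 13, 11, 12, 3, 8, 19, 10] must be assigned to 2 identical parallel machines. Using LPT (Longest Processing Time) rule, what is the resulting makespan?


Sort jobs in decreasing order (LPT): [19, 19, 13, 12, 11, 10, 8, 3]
Assign each job to the least loaded machine:
  Machine 1: jobs [19, 13, 10, 8], load = 50
  Machine 2: jobs [19, 12, 11, 3], load = 45
Makespan = max load = 50

50


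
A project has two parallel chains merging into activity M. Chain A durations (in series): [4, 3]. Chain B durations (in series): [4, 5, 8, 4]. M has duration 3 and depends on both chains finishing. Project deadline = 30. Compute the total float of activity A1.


Forward pass: ES(A1) = sum of predecessors on chain A = 0
EF = ES + duration = 0 + 4 = 4
Backward pass: LF(M) = deadline = 30; LS(M) = 30 - 3 = 27
LF(A1) = LS(M) - sum(successors on chain A) = 27 - 3 = 24
LS = LF - duration = 24 - 4 = 20
Total float = LS - ES = 20 - 0 = 20

20


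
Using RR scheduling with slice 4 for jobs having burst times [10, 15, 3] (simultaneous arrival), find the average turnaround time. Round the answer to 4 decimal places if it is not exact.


Time quantum = 4
Execution trace:
  J1 runs 4 units, time = 4
  J2 runs 4 units, time = 8
  J3 runs 3 units, time = 11
  J1 runs 4 units, time = 15
  J2 runs 4 units, time = 19
  J1 runs 2 units, time = 21
  J2 runs 4 units, time = 25
  J2 runs 3 units, time = 28
Finish times: [21, 28, 11]
Average turnaround = 60/3 = 20.0

20.0


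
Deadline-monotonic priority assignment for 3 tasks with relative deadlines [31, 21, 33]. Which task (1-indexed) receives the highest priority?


Sort tasks by relative deadline (ascending):
  Task 2: deadline = 21
  Task 1: deadline = 31
  Task 3: deadline = 33
Priority order (highest first): [2, 1, 3]
Highest priority task = 2

2


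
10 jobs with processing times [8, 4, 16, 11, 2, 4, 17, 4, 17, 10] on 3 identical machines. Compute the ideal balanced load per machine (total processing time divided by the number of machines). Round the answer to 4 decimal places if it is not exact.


Total processing time = 8 + 4 + 16 + 11 + 2 + 4 + 17 + 4 + 17 + 10 = 93
Number of machines = 3
Ideal balanced load = 93 / 3 = 31.0

31.0


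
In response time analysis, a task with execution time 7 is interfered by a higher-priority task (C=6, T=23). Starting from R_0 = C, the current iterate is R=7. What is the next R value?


R_next = C + ceil(R_prev / T_hp) * C_hp
ceil(7 / 23) = ceil(0.3043) = 1
Interference = 1 * 6 = 6
R_next = 7 + 6 = 13

13


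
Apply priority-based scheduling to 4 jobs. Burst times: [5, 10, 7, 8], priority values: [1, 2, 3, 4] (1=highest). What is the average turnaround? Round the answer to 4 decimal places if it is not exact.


Sort by priority (ascending = highest first):
Order: [(1, 5), (2, 10), (3, 7), (4, 8)]
Completion times:
  Priority 1, burst=5, C=5
  Priority 2, burst=10, C=15
  Priority 3, burst=7, C=22
  Priority 4, burst=8, C=30
Average turnaround = 72/4 = 18.0

18.0


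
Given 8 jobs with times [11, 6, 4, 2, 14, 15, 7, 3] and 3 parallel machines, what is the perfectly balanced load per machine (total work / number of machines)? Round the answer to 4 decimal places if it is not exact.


Total processing time = 11 + 6 + 4 + 2 + 14 + 15 + 7 + 3 = 62
Number of machines = 3
Ideal balanced load = 62 / 3 = 20.6667

20.6667


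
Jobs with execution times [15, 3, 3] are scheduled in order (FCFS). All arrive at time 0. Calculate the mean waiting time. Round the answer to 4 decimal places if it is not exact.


FCFS order (as given): [15, 3, 3]
Waiting times:
  Job 1: wait = 0
  Job 2: wait = 15
  Job 3: wait = 18
Sum of waiting times = 33
Average waiting time = 33/3 = 11.0

11.0


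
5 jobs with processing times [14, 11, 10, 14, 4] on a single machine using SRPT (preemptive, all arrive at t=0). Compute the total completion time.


Since all jobs arrive at t=0, SRPT equals SPT ordering.
SPT order: [4, 10, 11, 14, 14]
Completion times:
  Job 1: p=4, C=4
  Job 2: p=10, C=14
  Job 3: p=11, C=25
  Job 4: p=14, C=39
  Job 5: p=14, C=53
Total completion time = 4 + 14 + 25 + 39 + 53 = 135

135


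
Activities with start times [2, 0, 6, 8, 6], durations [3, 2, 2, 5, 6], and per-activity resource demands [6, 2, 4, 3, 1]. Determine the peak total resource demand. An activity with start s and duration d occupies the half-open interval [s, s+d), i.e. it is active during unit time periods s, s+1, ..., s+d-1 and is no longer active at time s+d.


Each activity i is active on [start_i, start_i + duration_i).
Compute total resource usage per time slot:
  t=0: active resources = [2], total = 2
  t=1: active resources = [2], total = 2
  t=2: active resources = [6], total = 6
  t=3: active resources = [6], total = 6
  t=4: active resources = [6], total = 6
  t=5: active resources = [], total = 0
  t=6: active resources = [4, 1], total = 5
  t=7: active resources = [4, 1], total = 5
  t=8: active resources = [3, 1], total = 4
  t=9: active resources = [3, 1], total = 4
  t=10: active resources = [3, 1], total = 4
  t=11: active resources = [3, 1], total = 4
  t=12: active resources = [3], total = 3
Peak resource demand = 6

6


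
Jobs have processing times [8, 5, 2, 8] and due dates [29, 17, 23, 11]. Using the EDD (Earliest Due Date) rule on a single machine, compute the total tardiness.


Sort by due date (EDD order): [(8, 11), (5, 17), (2, 23), (8, 29)]
Compute completion times and tardiness:
  Job 1: p=8, d=11, C=8, tardiness=max(0,8-11)=0
  Job 2: p=5, d=17, C=13, tardiness=max(0,13-17)=0
  Job 3: p=2, d=23, C=15, tardiness=max(0,15-23)=0
  Job 4: p=8, d=29, C=23, tardiness=max(0,23-29)=0
Total tardiness = 0

0


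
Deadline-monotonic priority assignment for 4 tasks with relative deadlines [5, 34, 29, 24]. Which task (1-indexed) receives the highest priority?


Sort tasks by relative deadline (ascending):
  Task 1: deadline = 5
  Task 4: deadline = 24
  Task 3: deadline = 29
  Task 2: deadline = 34
Priority order (highest first): [1, 4, 3, 2]
Highest priority task = 1

1


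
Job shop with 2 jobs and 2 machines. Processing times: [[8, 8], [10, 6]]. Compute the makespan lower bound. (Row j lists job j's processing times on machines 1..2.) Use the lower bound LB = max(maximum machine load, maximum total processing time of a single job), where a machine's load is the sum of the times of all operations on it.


Machine loads:
  Machine 1: 8 + 10 = 18
  Machine 2: 8 + 6 = 14
Max machine load = 18
Job totals:
  Job 1: 16
  Job 2: 16
Max job total = 16
Lower bound = max(18, 16) = 18

18


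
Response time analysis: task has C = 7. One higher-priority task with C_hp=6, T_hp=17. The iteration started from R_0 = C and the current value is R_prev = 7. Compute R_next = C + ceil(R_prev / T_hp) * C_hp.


R_next = C + ceil(R_prev / T_hp) * C_hp
ceil(7 / 17) = ceil(0.4118) = 1
Interference = 1 * 6 = 6
R_next = 7 + 6 = 13

13


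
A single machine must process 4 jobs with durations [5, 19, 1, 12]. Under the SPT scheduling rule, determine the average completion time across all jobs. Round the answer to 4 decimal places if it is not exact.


Sort jobs by processing time (SPT order): [1, 5, 12, 19]
Compute completion times sequentially:
  Job 1: processing = 1, completes at 1
  Job 2: processing = 5, completes at 6
  Job 3: processing = 12, completes at 18
  Job 4: processing = 19, completes at 37
Sum of completion times = 62
Average completion time = 62/4 = 15.5

15.5


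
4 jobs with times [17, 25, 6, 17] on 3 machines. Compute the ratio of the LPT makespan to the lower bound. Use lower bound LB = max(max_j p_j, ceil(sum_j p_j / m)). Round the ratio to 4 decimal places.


LPT order: [25, 17, 17, 6]
Machine loads after assignment: [25, 23, 17]
LPT makespan = 25
Lower bound = max(max_job, ceil(total/3)) = max(25, 22) = 25
Ratio = 25 / 25 = 1.0

1.0


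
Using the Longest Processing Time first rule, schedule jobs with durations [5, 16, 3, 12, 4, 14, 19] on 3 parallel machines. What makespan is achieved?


Sort jobs in decreasing order (LPT): [19, 16, 14, 12, 5, 4, 3]
Assign each job to the least loaded machine:
  Machine 1: jobs [19, 4], load = 23
  Machine 2: jobs [16, 5, 3], load = 24
  Machine 3: jobs [14, 12], load = 26
Makespan = max load = 26

26


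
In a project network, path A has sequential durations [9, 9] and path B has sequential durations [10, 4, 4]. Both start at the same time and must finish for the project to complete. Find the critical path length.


Path A total = 9 + 9 = 18
Path B total = 10 + 4 + 4 = 18
Critical path = longest path = max(18, 18) = 18

18


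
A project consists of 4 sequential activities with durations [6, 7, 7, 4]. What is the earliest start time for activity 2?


Activity 2 starts after activities 1 through 1 complete.
Predecessor durations: [6]
ES = 6 = 6

6


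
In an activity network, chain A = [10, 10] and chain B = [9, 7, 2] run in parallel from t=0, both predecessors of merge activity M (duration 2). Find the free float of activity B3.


ES(B3) = sum of predecessors on chain B = 16
EF(B3) = ES + duration = 16 + 2 = 18
Successor of B3 is M. ES(M) = max(sum(A), sum(B)) = max(20, 18) = 20
Free float = ES(successor) - EF(current) = 20 - 18 = 2

2


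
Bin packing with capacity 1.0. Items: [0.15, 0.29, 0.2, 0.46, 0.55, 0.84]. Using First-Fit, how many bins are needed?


Place items sequentially using First-Fit:
  Item 0.15 -> new Bin 1
  Item 0.29 -> Bin 1 (now 0.44)
  Item 0.2 -> Bin 1 (now 0.64)
  Item 0.46 -> new Bin 2
  Item 0.55 -> new Bin 3
  Item 0.84 -> new Bin 4
Total bins used = 4

4


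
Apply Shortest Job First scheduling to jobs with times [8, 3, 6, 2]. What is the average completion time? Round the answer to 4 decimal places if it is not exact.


SJF order (ascending): [2, 3, 6, 8]
Completion times:
  Job 1: burst=2, C=2
  Job 2: burst=3, C=5
  Job 3: burst=6, C=11
  Job 4: burst=8, C=19
Average completion = 37/4 = 9.25

9.25


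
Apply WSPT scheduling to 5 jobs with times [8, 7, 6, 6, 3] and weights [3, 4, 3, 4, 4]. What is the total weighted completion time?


Compute p/w ratios and sort ascending (WSPT): [(3, 4), (6, 4), (7, 4), (6, 3), (8, 3)]
Compute weighted completion times:
  Job (p=3,w=4): C=3, w*C=4*3=12
  Job (p=6,w=4): C=9, w*C=4*9=36
  Job (p=7,w=4): C=16, w*C=4*16=64
  Job (p=6,w=3): C=22, w*C=3*22=66
  Job (p=8,w=3): C=30, w*C=3*30=90
Total weighted completion time = 268

268


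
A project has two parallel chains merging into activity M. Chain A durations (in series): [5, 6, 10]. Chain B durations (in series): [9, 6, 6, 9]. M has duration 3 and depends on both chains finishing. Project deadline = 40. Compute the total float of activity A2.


Forward pass: ES(A2) = sum of predecessors on chain A = 5
EF = ES + duration = 5 + 6 = 11
Backward pass: LF(M) = deadline = 40; LS(M) = 40 - 3 = 37
LF(A2) = LS(M) - sum(successors on chain A) = 37 - 10 = 27
LS = LF - duration = 27 - 6 = 21
Total float = LS - ES = 21 - 5 = 16

16


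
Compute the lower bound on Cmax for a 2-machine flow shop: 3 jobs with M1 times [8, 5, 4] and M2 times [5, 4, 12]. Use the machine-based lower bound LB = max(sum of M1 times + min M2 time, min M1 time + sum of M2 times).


LB1 = sum(M1 times) + min(M2 times) = 17 + 4 = 21
LB2 = min(M1 times) + sum(M2 times) = 4 + 21 = 25
Lower bound = max(LB1, LB2) = max(21, 25) = 25

25


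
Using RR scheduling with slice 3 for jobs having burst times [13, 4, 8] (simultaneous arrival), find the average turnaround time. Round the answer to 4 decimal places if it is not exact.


Time quantum = 3
Execution trace:
  J1 runs 3 units, time = 3
  J2 runs 3 units, time = 6
  J3 runs 3 units, time = 9
  J1 runs 3 units, time = 12
  J2 runs 1 units, time = 13
  J3 runs 3 units, time = 16
  J1 runs 3 units, time = 19
  J3 runs 2 units, time = 21
  J1 runs 3 units, time = 24
  J1 runs 1 units, time = 25
Finish times: [25, 13, 21]
Average turnaround = 59/3 = 19.6667

19.6667


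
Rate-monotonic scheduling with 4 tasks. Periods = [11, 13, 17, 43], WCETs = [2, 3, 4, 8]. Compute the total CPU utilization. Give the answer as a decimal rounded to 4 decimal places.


Compute individual utilizations (exact fractions):
  Task 1: C/T = 2/11 (approx. 0.1818)
  Task 2: C/T = 3/13 (approx. 0.2308)
  Task 3: C/T = 4/17 (approx. 0.2353)
  Task 4: C/T = 8/43 (approx. 0.186)
Total utilization U = 2/11 + 3/13 + 4/17 + 8/43 = 87173/104533
Rounded to 4 decimal places: U = 0.8339
RM (Liu & Layland) bound for 4 tasks = 0.756828; compare with U = 87173/104533 (approx. 0.833928)
bound < U <= 1, so the RM sufficient condition is not met (inconclusive; an exact test such as response-time analysis is needed).

0.8339


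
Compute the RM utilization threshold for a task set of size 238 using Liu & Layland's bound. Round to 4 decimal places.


Compute 2^(1/238) = 1.0029166282
Subtract 1: 1.0029166282 - 1 = 0.0029166282
Multiply by n: 238 * 0.0029166282 = 0.6941575116
Round to 4 dp: 0.6942

0.6942


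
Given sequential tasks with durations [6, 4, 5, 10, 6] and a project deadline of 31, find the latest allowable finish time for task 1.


LF(activity 1) = deadline - sum of successor durations
Successors: activities 2 through 5 with durations [4, 5, 10, 6]
Sum of successor durations = 25
LF = 31 - 25 = 6

6


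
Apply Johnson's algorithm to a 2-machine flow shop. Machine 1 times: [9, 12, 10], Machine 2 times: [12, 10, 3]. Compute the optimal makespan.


Apply Johnson's rule:
  Group 1 (a <= b): [(1, 9, 12)]
  Group 2 (a > b): [(2, 12, 10), (3, 10, 3)]
Optimal job order: [1, 2, 3]
Schedule:
  Job 1: M1 done at 9, M2 done at 21
  Job 2: M1 done at 21, M2 done at 31
  Job 3: M1 done at 31, M2 done at 34
Makespan = 34

34


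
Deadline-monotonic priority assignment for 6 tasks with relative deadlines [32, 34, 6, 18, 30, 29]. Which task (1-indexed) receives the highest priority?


Sort tasks by relative deadline (ascending):
  Task 3: deadline = 6
  Task 4: deadline = 18
  Task 6: deadline = 29
  Task 5: deadline = 30
  Task 1: deadline = 32
  Task 2: deadline = 34
Priority order (highest first): [3, 4, 6, 5, 1, 2]
Highest priority task = 3

3


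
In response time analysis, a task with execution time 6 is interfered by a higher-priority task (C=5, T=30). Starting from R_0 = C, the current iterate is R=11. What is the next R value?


R_next = C + ceil(R_prev / T_hp) * C_hp
ceil(11 / 30) = ceil(0.3667) = 1
Interference = 1 * 5 = 5
R_next = 6 + 5 = 11
R_next = R_prev, so the iteration has converged (response time = 11).

11


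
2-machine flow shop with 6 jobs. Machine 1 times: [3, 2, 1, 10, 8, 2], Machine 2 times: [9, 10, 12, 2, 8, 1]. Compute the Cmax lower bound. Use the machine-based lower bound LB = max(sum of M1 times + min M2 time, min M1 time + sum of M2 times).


LB1 = sum(M1 times) + min(M2 times) = 26 + 1 = 27
LB2 = min(M1 times) + sum(M2 times) = 1 + 42 = 43
Lower bound = max(LB1, LB2) = max(27, 43) = 43

43


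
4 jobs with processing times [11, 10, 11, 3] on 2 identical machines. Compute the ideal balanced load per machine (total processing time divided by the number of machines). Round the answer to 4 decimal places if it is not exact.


Total processing time = 11 + 10 + 11 + 3 = 35
Number of machines = 2
Ideal balanced load = 35 / 2 = 17.5

17.5


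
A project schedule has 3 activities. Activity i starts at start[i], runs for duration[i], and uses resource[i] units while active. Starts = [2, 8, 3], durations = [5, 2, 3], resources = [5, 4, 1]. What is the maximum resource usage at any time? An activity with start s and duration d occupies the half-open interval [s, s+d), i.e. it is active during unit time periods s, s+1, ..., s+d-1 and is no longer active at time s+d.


Each activity i is active on [start_i, start_i + duration_i).
Compute total resource usage per time slot:
  t=0: active resources = [], total = 0
  t=1: active resources = [], total = 0
  t=2: active resources = [5], total = 5
  t=3: active resources = [5, 1], total = 6
  t=4: active resources = [5, 1], total = 6
  t=5: active resources = [5, 1], total = 6
  t=6: active resources = [5], total = 5
  t=7: active resources = [], total = 0
  t=8: active resources = [4], total = 4
  t=9: active resources = [4], total = 4
Peak resource demand = 6

6


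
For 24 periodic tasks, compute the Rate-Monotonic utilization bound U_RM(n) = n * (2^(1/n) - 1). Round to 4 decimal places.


Compute 2^(1/24) = 1.0293022366
Subtract 1: 1.0293022366 - 1 = 0.0293022366
Multiply by n: 24 * 0.0293022366 = 0.7032536784
Round to 4 dp: 0.7033

0.7033


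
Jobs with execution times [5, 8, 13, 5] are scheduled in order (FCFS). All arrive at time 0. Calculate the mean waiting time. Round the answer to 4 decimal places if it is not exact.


FCFS order (as given): [5, 8, 13, 5]
Waiting times:
  Job 1: wait = 0
  Job 2: wait = 5
  Job 3: wait = 13
  Job 4: wait = 26
Sum of waiting times = 44
Average waiting time = 44/4 = 11.0

11.0


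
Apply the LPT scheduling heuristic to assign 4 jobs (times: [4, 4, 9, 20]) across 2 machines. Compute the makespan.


Sort jobs in decreasing order (LPT): [20, 9, 4, 4]
Assign each job to the least loaded machine:
  Machine 1: jobs [20], load = 20
  Machine 2: jobs [9, 4, 4], load = 17
Makespan = max load = 20

20


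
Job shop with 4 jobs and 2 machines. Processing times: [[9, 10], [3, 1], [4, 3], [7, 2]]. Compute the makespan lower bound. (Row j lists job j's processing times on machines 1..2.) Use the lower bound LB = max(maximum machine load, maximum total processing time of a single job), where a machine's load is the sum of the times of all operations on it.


Machine loads:
  Machine 1: 9 + 3 + 4 + 7 = 23
  Machine 2: 10 + 1 + 3 + 2 = 16
Max machine load = 23
Job totals:
  Job 1: 19
  Job 2: 4
  Job 3: 7
  Job 4: 9
Max job total = 19
Lower bound = max(23, 19) = 23

23


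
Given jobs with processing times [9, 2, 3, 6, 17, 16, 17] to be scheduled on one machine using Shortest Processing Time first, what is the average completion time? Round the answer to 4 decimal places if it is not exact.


Sort jobs by processing time (SPT order): [2, 3, 6, 9, 16, 17, 17]
Compute completion times sequentially:
  Job 1: processing = 2, completes at 2
  Job 2: processing = 3, completes at 5
  Job 3: processing = 6, completes at 11
  Job 4: processing = 9, completes at 20
  Job 5: processing = 16, completes at 36
  Job 6: processing = 17, completes at 53
  Job 7: processing = 17, completes at 70
Sum of completion times = 197
Average completion time = 197/7 = 28.1429

28.1429


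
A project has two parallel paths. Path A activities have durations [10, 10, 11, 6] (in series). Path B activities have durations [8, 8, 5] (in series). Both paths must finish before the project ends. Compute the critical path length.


Path A total = 10 + 10 + 11 + 6 = 37
Path B total = 8 + 8 + 5 = 21
Critical path = longest path = max(37, 21) = 37

37


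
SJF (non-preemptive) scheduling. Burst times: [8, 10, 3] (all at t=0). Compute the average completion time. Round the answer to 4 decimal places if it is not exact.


SJF order (ascending): [3, 8, 10]
Completion times:
  Job 1: burst=3, C=3
  Job 2: burst=8, C=11
  Job 3: burst=10, C=21
Average completion = 35/3 = 11.6667

11.6667


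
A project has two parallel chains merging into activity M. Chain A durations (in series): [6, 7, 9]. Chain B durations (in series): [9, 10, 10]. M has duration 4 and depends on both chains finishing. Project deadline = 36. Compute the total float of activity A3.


Forward pass: ES(A3) = sum of predecessors on chain A = 13
EF = ES + duration = 13 + 9 = 22
Backward pass: LF(M) = deadline = 36; LS(M) = 36 - 4 = 32
LF(A3) = LS(M) - sum(successors on chain A) = 32 - 0 = 32
LS = LF - duration = 32 - 9 = 23
Total float = LS - ES = 23 - 13 = 10

10


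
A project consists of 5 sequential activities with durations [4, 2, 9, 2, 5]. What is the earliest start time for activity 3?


Activity 3 starts after activities 1 through 2 complete.
Predecessor durations: [4, 2]
ES = 4 + 2 = 6

6


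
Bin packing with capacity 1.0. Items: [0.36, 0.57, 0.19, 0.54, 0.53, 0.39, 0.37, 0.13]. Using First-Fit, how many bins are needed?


Place items sequentially using First-Fit:
  Item 0.36 -> new Bin 1
  Item 0.57 -> Bin 1 (now 0.93)
  Item 0.19 -> new Bin 2
  Item 0.54 -> Bin 2 (now 0.73)
  Item 0.53 -> new Bin 3
  Item 0.39 -> Bin 3 (now 0.92)
  Item 0.37 -> new Bin 4
  Item 0.13 -> Bin 2 (now 0.86)
Total bins used = 4

4


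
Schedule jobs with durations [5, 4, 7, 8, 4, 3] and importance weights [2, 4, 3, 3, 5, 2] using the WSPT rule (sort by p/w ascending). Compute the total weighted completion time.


Compute p/w ratios and sort ascending (WSPT): [(4, 5), (4, 4), (3, 2), (7, 3), (5, 2), (8, 3)]
Compute weighted completion times:
  Job (p=4,w=5): C=4, w*C=5*4=20
  Job (p=4,w=4): C=8, w*C=4*8=32
  Job (p=3,w=2): C=11, w*C=2*11=22
  Job (p=7,w=3): C=18, w*C=3*18=54
  Job (p=5,w=2): C=23, w*C=2*23=46
  Job (p=8,w=3): C=31, w*C=3*31=93
Total weighted completion time = 267

267


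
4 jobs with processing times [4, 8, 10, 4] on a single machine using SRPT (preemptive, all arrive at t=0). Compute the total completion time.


Since all jobs arrive at t=0, SRPT equals SPT ordering.
SPT order: [4, 4, 8, 10]
Completion times:
  Job 1: p=4, C=4
  Job 2: p=4, C=8
  Job 3: p=8, C=16
  Job 4: p=10, C=26
Total completion time = 4 + 8 + 16 + 26 = 54

54


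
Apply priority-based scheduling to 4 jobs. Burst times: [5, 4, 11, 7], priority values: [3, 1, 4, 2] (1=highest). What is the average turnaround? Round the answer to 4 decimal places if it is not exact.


Sort by priority (ascending = highest first):
Order: [(1, 4), (2, 7), (3, 5), (4, 11)]
Completion times:
  Priority 1, burst=4, C=4
  Priority 2, burst=7, C=11
  Priority 3, burst=5, C=16
  Priority 4, burst=11, C=27
Average turnaround = 58/4 = 14.5

14.5


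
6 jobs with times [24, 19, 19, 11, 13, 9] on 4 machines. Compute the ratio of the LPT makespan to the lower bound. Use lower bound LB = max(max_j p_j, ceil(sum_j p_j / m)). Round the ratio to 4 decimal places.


LPT order: [24, 19, 19, 13, 11, 9]
Machine loads after assignment: [24, 28, 19, 24]
LPT makespan = 28
Lower bound = max(max_job, ceil(total/4)) = max(24, 24) = 24
Ratio = 28 / 24 = 1.1667

1.1667


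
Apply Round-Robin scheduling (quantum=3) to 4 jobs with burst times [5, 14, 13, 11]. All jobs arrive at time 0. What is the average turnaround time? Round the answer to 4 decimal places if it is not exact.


Time quantum = 3
Execution trace:
  J1 runs 3 units, time = 3
  J2 runs 3 units, time = 6
  J3 runs 3 units, time = 9
  J4 runs 3 units, time = 12
  J1 runs 2 units, time = 14
  J2 runs 3 units, time = 17
  J3 runs 3 units, time = 20
  J4 runs 3 units, time = 23
  J2 runs 3 units, time = 26
  J3 runs 3 units, time = 29
  J4 runs 3 units, time = 32
  J2 runs 3 units, time = 35
  J3 runs 3 units, time = 38
  J4 runs 2 units, time = 40
  J2 runs 2 units, time = 42
  J3 runs 1 units, time = 43
Finish times: [14, 42, 43, 40]
Average turnaround = 139/4 = 34.75

34.75


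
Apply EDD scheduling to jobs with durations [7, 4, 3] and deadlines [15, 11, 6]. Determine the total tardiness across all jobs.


Sort by due date (EDD order): [(3, 6), (4, 11), (7, 15)]
Compute completion times and tardiness:
  Job 1: p=3, d=6, C=3, tardiness=max(0,3-6)=0
  Job 2: p=4, d=11, C=7, tardiness=max(0,7-11)=0
  Job 3: p=7, d=15, C=14, tardiness=max(0,14-15)=0
Total tardiness = 0

0


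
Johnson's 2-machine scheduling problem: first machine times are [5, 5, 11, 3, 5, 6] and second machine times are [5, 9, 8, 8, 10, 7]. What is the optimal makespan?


Apply Johnson's rule:
  Group 1 (a <= b): [(4, 3, 8), (1, 5, 5), (2, 5, 9), (5, 5, 10), (6, 6, 7)]
  Group 2 (a > b): [(3, 11, 8)]
Optimal job order: [4, 1, 2, 5, 6, 3]
Schedule:
  Job 4: M1 done at 3, M2 done at 11
  Job 1: M1 done at 8, M2 done at 16
  Job 2: M1 done at 13, M2 done at 25
  Job 5: M1 done at 18, M2 done at 35
  Job 6: M1 done at 24, M2 done at 42
  Job 3: M1 done at 35, M2 done at 50
Makespan = 50

50


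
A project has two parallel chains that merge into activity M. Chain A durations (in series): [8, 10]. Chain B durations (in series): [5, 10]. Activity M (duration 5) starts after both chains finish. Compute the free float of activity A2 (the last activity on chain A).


ES(A2) = sum of predecessors on chain A = 8
EF(A2) = ES + duration = 8 + 10 = 18
Successor of A2 is M. ES(M) = max(sum(A), sum(B)) = max(18, 15) = 18
Free float = ES(successor) - EF(current) = 18 - 18 = 0

0


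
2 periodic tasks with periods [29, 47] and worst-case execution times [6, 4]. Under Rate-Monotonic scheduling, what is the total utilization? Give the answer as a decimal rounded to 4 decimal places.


Compute individual utilizations (exact fractions):
  Task 1: C/T = 6/29 (approx. 0.2069)
  Task 2: C/T = 4/47 (approx. 0.0851)
Total utilization U = 6/29 + 4/47 = 398/1363
Rounded to 4 decimal places: U = 0.2920
RM (Liu & Layland) bound for 2 tasks = 0.828427; compare with U = 398/1363 (approx. 0.292003)
U <= bound, so schedulable by RM sufficient condition.

0.2920


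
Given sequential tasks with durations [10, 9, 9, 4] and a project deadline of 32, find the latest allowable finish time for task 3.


LF(activity 3) = deadline - sum of successor durations
Successors: activities 4 through 4 with durations [4]
Sum of successor durations = 4
LF = 32 - 4 = 28

28


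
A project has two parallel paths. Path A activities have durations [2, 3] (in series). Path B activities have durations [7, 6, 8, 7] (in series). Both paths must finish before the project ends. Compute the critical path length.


Path A total = 2 + 3 = 5
Path B total = 7 + 6 + 8 + 7 = 28
Critical path = longest path = max(5, 28) = 28

28


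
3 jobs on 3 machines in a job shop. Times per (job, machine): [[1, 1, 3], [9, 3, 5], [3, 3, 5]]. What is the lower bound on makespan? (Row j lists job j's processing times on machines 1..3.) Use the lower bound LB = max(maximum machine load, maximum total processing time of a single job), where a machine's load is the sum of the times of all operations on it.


Machine loads:
  Machine 1: 1 + 9 + 3 = 13
  Machine 2: 1 + 3 + 3 = 7
  Machine 3: 3 + 5 + 5 = 13
Max machine load = 13
Job totals:
  Job 1: 5
  Job 2: 17
  Job 3: 11
Max job total = 17
Lower bound = max(13, 17) = 17

17


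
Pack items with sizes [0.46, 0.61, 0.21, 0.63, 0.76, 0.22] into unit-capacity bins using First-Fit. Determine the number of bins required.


Place items sequentially using First-Fit:
  Item 0.46 -> new Bin 1
  Item 0.61 -> new Bin 2
  Item 0.21 -> Bin 1 (now 0.67)
  Item 0.63 -> new Bin 3
  Item 0.76 -> new Bin 4
  Item 0.22 -> Bin 1 (now 0.89)
Total bins used = 4

4


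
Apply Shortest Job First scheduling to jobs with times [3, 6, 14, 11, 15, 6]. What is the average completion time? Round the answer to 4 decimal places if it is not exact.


SJF order (ascending): [3, 6, 6, 11, 14, 15]
Completion times:
  Job 1: burst=3, C=3
  Job 2: burst=6, C=9
  Job 3: burst=6, C=15
  Job 4: burst=11, C=26
  Job 5: burst=14, C=40
  Job 6: burst=15, C=55
Average completion = 148/6 = 24.6667

24.6667


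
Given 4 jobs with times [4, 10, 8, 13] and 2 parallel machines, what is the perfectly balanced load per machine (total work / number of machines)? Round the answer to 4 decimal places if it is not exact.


Total processing time = 4 + 10 + 8 + 13 = 35
Number of machines = 2
Ideal balanced load = 35 / 2 = 17.5

17.5
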